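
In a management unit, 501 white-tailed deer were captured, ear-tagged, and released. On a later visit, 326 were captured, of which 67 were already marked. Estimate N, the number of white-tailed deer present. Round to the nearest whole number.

N ≈ 2438

N = (501 × 326) / 67 = 163326 / 67 ≈ 2437.7 → 2438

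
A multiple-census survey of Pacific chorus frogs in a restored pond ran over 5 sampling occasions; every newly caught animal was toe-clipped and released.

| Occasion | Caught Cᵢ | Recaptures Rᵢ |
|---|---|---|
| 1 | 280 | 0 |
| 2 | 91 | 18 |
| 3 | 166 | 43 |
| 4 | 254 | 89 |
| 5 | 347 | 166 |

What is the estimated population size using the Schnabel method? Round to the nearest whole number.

Marked at large before each occasion: Mᵢ = Σⱼ<ᵢ (Cⱼ − Rⱼ) → M1=0, M2=280, M3=353, M4=476, M5=641
Σ MᵢCᵢ = 0·280 + 280·91 + 353·166 + 476·254 + 641·347 = 0 + 25480 + 58598 + 120904 + 222427 = 427409
Σ Rᵢ = 0 + 18 + 43 + 89 + 166 = 316
N̂ = 427409 / 316 ≈ 1352.6 → 1353

N ≈ 1353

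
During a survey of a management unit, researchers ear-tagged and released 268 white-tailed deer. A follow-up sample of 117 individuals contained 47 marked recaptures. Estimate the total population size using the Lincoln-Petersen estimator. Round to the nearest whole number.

The marked fraction in the recapture sample should equal the marked fraction in the population: 47/117 = 268/N.
N = (268 × 117) / 47 = 31356 / 47 ≈ 667.1 → 667

N ≈ 667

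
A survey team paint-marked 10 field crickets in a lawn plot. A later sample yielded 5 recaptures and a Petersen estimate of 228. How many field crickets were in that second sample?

C = 114

From N = M·C/R: C = N·R / M = 228·5 / 10 = 1140 / 10 = 114.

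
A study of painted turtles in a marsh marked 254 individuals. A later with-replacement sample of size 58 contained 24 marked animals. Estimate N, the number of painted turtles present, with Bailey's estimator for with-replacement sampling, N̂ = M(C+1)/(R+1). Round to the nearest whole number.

N ≈ 599

N̂ = 254·(58+1)/(24+1) = 254·59/25 = 14986/25 ≈ 599.4 → 599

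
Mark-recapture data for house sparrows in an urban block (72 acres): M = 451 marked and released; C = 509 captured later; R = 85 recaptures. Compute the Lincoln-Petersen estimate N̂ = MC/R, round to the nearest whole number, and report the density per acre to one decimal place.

density ≈ 37.5 house sparrows per acre

N̂ = 451·509/85 = 229559/85 ≈ 2700.7 → 2701
Density = N̂ / area = 2701 / 72 ≈ 37.51 → 37.5 per acre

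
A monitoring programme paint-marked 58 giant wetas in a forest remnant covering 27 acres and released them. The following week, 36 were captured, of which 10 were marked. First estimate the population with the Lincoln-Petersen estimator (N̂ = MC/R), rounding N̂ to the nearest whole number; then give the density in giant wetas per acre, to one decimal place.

N̂ = 58·36/10 = 2088/10 ≈ 208.8 → 209
Density = N̂ / area = 209 / 27 ≈ 7.74 → 7.7 per acre

density ≈ 7.7 giant wetas per acre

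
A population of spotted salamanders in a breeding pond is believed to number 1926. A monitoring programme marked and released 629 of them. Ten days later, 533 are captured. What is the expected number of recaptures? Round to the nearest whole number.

expected recaptures ≈ 174

The marked fraction of the population is 629/1926, so in a sample of 533 expect C·(M/N) marked.
E[R] = 629 × 533 / 1926 = 335257 / 1926 ≈ 174.1 → 174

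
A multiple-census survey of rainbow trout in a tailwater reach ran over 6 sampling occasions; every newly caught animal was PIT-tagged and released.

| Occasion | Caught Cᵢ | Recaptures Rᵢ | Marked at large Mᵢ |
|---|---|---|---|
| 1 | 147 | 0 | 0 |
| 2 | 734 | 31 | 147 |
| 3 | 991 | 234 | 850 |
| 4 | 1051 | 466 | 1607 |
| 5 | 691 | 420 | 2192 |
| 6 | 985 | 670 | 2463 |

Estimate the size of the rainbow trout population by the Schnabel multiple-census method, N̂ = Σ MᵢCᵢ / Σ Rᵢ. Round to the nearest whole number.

N ≈ 3613

Σ MᵢCᵢ = 0·147 + 147·734 + 850·991 + 1607·1051 + 2192·691 + 2463·985 = 0 + 107898 + 842350 + 1688957 + 1514672 + 2426055 = 6579932
Σ Rᵢ = 0 + 31 + 234 + 466 + 420 + 670 = 1821
N̂ = 6579932 / 1821 ≈ 3613.4 → 3613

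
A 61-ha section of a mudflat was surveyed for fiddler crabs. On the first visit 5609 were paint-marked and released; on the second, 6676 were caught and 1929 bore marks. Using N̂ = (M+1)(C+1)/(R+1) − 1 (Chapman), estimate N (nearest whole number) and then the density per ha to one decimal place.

density ≈ 318.1 fiddler crabs per ha

N̂ = 5610·6677/1930 − 1 = 37457970/1930 − 1 ≈ 19407.3 → 19407
Density = N̂ / area = 19407 / 61 ≈ 318.148 → 318.1 per ha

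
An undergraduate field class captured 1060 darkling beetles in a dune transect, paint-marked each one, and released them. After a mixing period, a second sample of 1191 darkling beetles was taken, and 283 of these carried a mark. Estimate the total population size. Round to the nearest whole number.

N ≈ 4461

N = (1060 × 1191) / 283 = 1262460 / 283 ≈ 4461.0 → 4461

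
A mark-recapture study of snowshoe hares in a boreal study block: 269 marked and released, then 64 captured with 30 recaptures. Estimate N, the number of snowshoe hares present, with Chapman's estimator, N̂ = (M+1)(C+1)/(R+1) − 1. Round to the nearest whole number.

N ≈ 565

N̂ = (269+1)(64+1)/(30+1) − 1 = 270·65/31 − 1
= 17550/31 − 1 ≈ 566.1 − 1 ≈ 565.1 → 565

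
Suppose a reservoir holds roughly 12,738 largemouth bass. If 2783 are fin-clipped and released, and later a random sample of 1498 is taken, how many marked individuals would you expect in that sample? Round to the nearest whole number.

The marked fraction of the population is 2783/12738, so in a sample of 1498 expect C·(M/N) marked.
E[R] = 2783 × 1498 / 12738 = 4168934 / 12738 ≈ 327.3 → 327

expected recaptures ≈ 327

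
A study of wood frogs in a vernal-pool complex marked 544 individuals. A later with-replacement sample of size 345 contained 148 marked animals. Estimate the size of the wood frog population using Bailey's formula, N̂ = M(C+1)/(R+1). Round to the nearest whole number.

N̂ = 544·(345+1)/(148+1) = 544·346/149 = 188224/149 ≈ 1263.2 → 1263

N ≈ 1263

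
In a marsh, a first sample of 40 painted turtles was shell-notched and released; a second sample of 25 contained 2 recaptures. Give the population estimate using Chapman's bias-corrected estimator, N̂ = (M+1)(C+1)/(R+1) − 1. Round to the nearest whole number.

N ≈ 354

N̂ = (40+1)(25+1)/(2+1) − 1 = 41·26/3 − 1
= 1066/3 − 1 ≈ 355.3 − 1 ≈ 354.3 → 354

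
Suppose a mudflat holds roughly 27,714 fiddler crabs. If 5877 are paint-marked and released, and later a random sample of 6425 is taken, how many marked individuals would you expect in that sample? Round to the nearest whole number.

expected recaptures ≈ 1362

The marked fraction of the population is 5877/27714, so in a sample of 6425 expect C·(M/N) marked.
E[R] = 5877 × 6425 / 27714 = 37759725 / 27714 ≈ 1362.48 → 1362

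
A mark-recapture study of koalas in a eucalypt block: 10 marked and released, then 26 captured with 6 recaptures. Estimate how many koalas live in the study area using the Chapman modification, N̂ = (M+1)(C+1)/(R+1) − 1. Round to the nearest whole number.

N̂ = (10+1)(26+1)/(6+1) − 1 = 11·27/7 − 1
= 297/7 − 1 ≈ 42.4 − 1 ≈ 41.4 → 41

N ≈ 41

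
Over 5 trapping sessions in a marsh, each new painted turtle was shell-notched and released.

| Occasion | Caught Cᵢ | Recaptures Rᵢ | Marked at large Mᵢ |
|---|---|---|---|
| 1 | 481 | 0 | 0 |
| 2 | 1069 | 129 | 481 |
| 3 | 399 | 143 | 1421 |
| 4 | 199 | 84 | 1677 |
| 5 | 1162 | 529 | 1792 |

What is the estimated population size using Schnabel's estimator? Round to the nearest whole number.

N ≈ 3952

Σ MᵢCᵢ = 0·481 + 481·1069 + 1421·399 + 1677·199 + 1792·1162 = 0 + 514189 + 566979 + 333723 + 2082304 = 3497195
Σ Rᵢ = 0 + 129 + 143 + 84 + 529 = 885
N̂ = 3497195 / 885 ≈ 3951.6 → 3952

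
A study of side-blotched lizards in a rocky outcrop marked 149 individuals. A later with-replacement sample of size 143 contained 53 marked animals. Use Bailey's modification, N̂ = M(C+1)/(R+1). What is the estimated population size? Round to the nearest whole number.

N ≈ 397

N̂ = 149·(143+1)/(53+1) = 149·144/54 = 21456/54 ≈ 397.3 → 397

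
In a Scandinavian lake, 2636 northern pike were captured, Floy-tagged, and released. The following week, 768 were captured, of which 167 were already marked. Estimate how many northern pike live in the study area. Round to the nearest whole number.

N ≈ 12,122

The marked fraction in the recapture sample should equal the marked fraction in the population: 167/768 = 2636/N.
N = (2636 × 768) / 167 = 2024448 / 167 ≈ 12122.4 → 12122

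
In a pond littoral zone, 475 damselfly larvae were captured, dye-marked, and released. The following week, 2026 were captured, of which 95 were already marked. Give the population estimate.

If marked individuals mix randomly, R/C ≈ M/N, giving N ≈ M·C/R.
N = (475 × 2026) / 95 = 962350 / 95 = 10130

N = 10,130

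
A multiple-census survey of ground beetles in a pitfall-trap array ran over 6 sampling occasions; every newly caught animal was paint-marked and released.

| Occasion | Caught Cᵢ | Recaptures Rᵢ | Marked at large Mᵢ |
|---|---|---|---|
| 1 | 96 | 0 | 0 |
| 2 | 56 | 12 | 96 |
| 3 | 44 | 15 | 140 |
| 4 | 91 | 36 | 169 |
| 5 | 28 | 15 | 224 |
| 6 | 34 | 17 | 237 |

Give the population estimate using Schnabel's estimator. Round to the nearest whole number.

N ≈ 434

Σ MᵢCᵢ = 0·96 + 96·56 + 140·44 + 169·91 + 224·28 + 237·34 = 0 + 5376 + 6160 + 15379 + 6272 + 8058 = 41245
Σ Rᵢ = 0 + 12 + 15 + 36 + 15 + 17 = 95
N̂ = 41245 / 95 ≈ 434.2 → 434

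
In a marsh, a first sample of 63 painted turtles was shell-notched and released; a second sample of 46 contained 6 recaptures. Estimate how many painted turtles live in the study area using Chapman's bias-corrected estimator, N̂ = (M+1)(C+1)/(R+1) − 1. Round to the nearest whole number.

N ≈ 429

N̂ = (63+1)(46+1)/(6+1) − 1 = 64·47/7 − 1
= 3008/7 − 1 ≈ 429.7 − 1 ≈ 428.7 → 429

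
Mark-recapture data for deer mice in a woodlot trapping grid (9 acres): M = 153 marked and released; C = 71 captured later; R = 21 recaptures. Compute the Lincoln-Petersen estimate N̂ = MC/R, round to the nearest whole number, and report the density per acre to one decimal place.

density ≈ 57.4 deer mice per acre

N̂ = 153·71/21 = 10863/21 ≈ 517.3 → 517
Density = N̂ / area = 517 / 9 ≈ 57.44 → 57.4 per acre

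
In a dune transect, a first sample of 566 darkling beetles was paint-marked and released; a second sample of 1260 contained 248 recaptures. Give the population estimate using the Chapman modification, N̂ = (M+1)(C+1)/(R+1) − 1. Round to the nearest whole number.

N̂ = (566+1)(1260+1)/(248+1) − 1 = 567·1261/249 − 1
= 714987/249 − 1 ≈ 2871.4 − 1 ≈ 2870.4 → 2870

N ≈ 2870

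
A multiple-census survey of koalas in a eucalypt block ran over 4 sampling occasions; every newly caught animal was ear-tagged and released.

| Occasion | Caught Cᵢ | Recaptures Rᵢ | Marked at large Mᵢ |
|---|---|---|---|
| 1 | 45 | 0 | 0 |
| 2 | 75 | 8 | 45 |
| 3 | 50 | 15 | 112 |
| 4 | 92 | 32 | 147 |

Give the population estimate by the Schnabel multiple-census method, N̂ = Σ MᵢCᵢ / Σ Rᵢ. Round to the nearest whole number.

Σ MᵢCᵢ = 0·45 + 45·75 + 112·50 + 147·92 = 0 + 3375 + 5600 + 13524 = 22499
Σ Rᵢ = 0 + 8 + 15 + 32 = 55
N̂ = 22499 / 55 ≈ 409.1 → 409

N ≈ 409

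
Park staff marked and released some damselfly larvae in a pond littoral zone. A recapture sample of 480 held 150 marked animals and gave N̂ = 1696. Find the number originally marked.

M = 530

From N = M·C/R: M = N·R / C = 1696·150 / 480 = 254400 / 480 = 530.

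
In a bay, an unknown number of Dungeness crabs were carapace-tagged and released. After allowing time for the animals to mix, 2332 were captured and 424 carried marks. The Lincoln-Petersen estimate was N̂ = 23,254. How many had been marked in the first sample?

From N = M·C/R: M = N·R / C = 23254·424 / 2332 = 9859696 / 2332 = 4228.

M = 4228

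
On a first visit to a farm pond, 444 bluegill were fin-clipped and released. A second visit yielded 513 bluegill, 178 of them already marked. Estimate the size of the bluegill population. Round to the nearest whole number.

N ≈ 1280

N = (444 × 513) / 178 = 227772 / 178 ≈ 1279.6 → 1280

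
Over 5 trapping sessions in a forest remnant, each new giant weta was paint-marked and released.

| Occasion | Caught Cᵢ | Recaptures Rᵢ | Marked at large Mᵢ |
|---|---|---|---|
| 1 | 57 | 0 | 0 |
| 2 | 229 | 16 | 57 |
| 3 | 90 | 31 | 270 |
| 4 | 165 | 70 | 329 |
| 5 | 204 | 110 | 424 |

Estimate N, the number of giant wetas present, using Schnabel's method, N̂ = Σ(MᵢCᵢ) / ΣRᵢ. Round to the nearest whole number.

Σ MᵢCᵢ = 0·57 + 57·229 + 270·90 + 329·165 + 424·204 = 0 + 13053 + 24300 + 54285 + 86496 = 178134
Σ Rᵢ = 0 + 16 + 31 + 70 + 110 = 227
N̂ = 178134 / 227 ≈ 784.7 → 785

N ≈ 785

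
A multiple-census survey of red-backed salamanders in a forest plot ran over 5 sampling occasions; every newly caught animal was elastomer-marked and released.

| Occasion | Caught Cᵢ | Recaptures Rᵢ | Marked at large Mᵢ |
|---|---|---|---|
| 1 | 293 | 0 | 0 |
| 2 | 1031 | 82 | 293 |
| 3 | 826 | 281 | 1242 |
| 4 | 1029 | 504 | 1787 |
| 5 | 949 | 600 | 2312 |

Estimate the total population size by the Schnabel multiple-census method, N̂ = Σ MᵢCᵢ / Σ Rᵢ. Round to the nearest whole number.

N ≈ 3654

Σ MᵢCᵢ = 0·293 + 293·1031 + 1242·826 + 1787·1029 + 2312·949 = 0 + 302083 + 1025892 + 1838823 + 2194088 = 5360886
Σ Rᵢ = 0 + 82 + 281 + 504 + 600 = 1467
N̂ = 5360886 / 1467 ≈ 3654.3 → 3654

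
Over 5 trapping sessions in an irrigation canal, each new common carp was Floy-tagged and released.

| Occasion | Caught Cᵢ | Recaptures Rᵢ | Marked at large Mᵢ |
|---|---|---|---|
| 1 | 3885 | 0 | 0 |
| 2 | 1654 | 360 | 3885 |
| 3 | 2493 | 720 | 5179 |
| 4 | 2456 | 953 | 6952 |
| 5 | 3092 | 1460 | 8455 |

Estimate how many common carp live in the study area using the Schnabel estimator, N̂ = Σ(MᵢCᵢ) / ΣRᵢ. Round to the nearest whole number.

Σ MᵢCᵢ = 0·3885 + 3885·1654 + 5179·2493 + 6952·2456 + 8455·3092 = 0 + 6425790 + 12911247 + 17074112 + 26142860 = 62554009
Σ Rᵢ = 0 + 360 + 720 + 953 + 1460 = 3493
N̂ = 62554009 / 3493 ≈ 17908.4 → 17908

N ≈ 17,908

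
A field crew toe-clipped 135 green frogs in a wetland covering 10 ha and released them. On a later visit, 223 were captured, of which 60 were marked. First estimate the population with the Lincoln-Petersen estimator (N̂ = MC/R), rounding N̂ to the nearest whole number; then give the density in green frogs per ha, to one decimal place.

density ≈ 50.2 green frogs per ha

N̂ = 135·223/60 = 30105/60 ≈ 501.8 → 502
Density = N̂ / area = 502 / 10 ≈ 50.20 → 50.2 per ha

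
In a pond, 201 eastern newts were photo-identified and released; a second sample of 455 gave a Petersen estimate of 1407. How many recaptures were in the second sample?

R = 65

From N = M·C/R: R = M·C / N = 201·455 / 1407 = 91455 / 1407 = 65.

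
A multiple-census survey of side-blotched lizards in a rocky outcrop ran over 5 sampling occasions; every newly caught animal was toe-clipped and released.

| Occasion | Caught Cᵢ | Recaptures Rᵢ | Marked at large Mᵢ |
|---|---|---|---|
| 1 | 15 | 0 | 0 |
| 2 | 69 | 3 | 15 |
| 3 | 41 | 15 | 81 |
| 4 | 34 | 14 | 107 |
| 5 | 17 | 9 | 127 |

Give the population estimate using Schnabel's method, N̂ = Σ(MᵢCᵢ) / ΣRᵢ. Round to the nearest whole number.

Σ MᵢCᵢ = 0·15 + 15·69 + 81·41 + 107·34 + 127·17 = 0 + 1035 + 3321 + 3638 + 2159 = 10153
Σ Rᵢ = 0 + 3 + 15 + 14 + 9 = 41
N̂ = 10153 / 41 ≈ 247.6 → 248

N ≈ 248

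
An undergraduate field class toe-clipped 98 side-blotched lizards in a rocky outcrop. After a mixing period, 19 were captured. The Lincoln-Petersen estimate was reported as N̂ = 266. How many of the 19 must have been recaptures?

R = 7

From N = M·C/R: R = M·C / N = 98·19 / 266 = 1862 / 266 = 7.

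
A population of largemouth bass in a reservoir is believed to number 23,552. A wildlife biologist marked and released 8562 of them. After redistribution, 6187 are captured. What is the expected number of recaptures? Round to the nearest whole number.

expected recaptures ≈ 2249

Expected recaptures E[R] = M·C / N.
E[R] = 8562 × 6187 / 23552 = 52973094 / 23552 ≈ 2249.2 → 2249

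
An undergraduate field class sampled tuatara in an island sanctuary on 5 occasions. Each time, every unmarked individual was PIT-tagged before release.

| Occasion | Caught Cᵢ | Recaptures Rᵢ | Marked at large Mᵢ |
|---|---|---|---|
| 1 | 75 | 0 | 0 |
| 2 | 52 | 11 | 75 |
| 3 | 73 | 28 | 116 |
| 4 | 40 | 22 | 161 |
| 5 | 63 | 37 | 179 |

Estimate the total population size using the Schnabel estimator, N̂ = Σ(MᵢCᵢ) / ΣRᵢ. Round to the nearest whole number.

N ≈ 307

Σ MᵢCᵢ = 0·75 + 75·52 + 116·73 + 161·40 + 179·63 = 0 + 3900 + 8468 + 6440 + 11277 = 30085
Σ Rᵢ = 0 + 11 + 28 + 22 + 37 = 98
N̂ = 30085 / 98 ≈ 307.0 → 307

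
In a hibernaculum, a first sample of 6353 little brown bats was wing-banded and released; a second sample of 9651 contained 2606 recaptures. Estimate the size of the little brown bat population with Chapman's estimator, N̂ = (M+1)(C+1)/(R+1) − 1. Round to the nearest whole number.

N ≈ 23,524

N̂ = (6353+1)(9651+1)/(2606+1) − 1 = 6354·9652/2607 − 1
= 61328808/2607 − 1 ≈ 23524.7 − 1 ≈ 23523.7 → 23524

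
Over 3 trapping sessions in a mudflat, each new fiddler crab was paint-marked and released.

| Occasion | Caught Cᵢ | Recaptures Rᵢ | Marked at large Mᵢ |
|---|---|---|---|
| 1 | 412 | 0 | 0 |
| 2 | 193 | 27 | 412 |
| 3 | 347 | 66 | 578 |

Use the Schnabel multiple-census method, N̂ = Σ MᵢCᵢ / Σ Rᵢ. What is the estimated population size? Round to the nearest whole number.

N ≈ 3012

Σ MᵢCᵢ = 0·412 + 412·193 + 578·347 = 0 + 79516 + 200566 = 280082
Σ Rᵢ = 0 + 27 + 66 = 93
N̂ = 280082 / 93 ≈ 3011.6 → 3012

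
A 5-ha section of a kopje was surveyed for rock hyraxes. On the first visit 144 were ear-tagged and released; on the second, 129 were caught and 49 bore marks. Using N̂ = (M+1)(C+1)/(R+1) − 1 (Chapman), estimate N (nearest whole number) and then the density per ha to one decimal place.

density ≈ 75.2 rock hyraxes per ha

N̂ = 145·130/50 − 1 = 18850/50 − 1 = 376
Density = N̂ / area = 376 / 5 ≈ 75.20 → 75.2 per ha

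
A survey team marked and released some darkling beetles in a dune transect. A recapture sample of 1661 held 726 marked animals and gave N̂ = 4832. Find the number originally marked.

M = 2112

From N = M·C/R: M = N·R / C = 4832·726 / 1661 = 3508032 / 1661 = 2112.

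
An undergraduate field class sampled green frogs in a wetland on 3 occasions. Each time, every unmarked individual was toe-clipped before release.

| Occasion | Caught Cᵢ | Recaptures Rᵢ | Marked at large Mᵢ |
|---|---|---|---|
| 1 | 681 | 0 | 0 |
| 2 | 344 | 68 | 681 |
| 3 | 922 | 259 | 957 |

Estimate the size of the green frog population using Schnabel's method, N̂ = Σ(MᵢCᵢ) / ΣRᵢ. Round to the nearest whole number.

N ≈ 3415

Σ MᵢCᵢ = 0·681 + 681·344 + 957·922 = 0 + 234264 + 882354 = 1116618
Σ Rᵢ = 0 + 68 + 259 = 327
N̂ = 1116618 / 327 ≈ 3414.7 → 3415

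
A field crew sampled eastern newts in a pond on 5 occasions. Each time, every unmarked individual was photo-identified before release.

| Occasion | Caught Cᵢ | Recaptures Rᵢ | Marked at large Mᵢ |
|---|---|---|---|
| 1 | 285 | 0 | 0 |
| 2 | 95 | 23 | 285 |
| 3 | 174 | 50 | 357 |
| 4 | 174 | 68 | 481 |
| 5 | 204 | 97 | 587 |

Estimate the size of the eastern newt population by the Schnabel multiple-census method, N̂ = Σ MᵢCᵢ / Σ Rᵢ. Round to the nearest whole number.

Σ MᵢCᵢ = 0·285 + 285·95 + 357·174 + 481·174 + 587·204 = 0 + 27075 + 62118 + 83694 + 119748 = 292635
Σ Rᵢ = 0 + 23 + 50 + 68 + 97 = 238
N̂ = 292635 / 238 ≈ 1229.6 → 1230

N ≈ 1230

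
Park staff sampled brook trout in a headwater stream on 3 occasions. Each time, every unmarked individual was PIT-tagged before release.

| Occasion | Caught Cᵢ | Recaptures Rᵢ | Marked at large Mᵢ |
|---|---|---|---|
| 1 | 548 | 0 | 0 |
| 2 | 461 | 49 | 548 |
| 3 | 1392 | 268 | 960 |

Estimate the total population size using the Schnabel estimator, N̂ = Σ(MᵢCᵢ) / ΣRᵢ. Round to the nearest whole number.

Σ MᵢCᵢ = 0·548 + 548·461 + 960·1392 = 0 + 252628 + 1336320 = 1588948
Σ Rᵢ = 0 + 49 + 268 = 317
N̂ = 1588948 / 317 ≈ 5012.45 → 5012

N ≈ 5012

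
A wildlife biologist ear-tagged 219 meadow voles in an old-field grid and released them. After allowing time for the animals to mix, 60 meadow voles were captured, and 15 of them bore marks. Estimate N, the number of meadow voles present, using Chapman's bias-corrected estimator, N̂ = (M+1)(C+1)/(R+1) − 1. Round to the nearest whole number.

N ≈ 838

N̂ = (219+1)(60+1)/(15+1) − 1 = 220·61/16 − 1
= 13420/16 − 1 ≈ 838.8 − 1 ≈ 837.8 → 838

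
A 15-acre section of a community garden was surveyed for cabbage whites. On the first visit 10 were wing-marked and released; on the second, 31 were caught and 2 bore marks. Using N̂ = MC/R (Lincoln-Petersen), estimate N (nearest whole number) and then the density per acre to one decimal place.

N̂ = 10·31/2 = 310/2 = 155
Density = N̂ / area = 155 / 15 ≈ 10.33 → 10.3 per acre

density ≈ 10.3 cabbage whites per acre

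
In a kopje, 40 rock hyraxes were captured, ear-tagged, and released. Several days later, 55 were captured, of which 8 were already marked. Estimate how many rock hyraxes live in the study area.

If marked individuals mix randomly, R/C ≈ M/N, giving N ≈ M·C/R.
N = (40 × 55) / 8 = 2200 / 8 = 275

N = 275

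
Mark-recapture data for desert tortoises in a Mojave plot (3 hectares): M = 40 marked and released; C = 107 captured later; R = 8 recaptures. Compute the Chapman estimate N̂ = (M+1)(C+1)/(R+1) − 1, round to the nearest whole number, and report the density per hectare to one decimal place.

N̂ = 41·108/9 − 1 = 4428/9 − 1 = 491
Density = N̂ / area = 491 / 3 ≈ 163.67 → 163.7 per hectare

density ≈ 163.7 desert tortoises per hectare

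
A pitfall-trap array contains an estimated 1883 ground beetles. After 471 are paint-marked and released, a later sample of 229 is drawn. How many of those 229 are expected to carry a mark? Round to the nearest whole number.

expected recaptures ≈ 57

Expected recaptures E[R] = M·C / N.
E[R] = 471 × 229 / 1883 = 107859 / 1883 ≈ 57.3 → 57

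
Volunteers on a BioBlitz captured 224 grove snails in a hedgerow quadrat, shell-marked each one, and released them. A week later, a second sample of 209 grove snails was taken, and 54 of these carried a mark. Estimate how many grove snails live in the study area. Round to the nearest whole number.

If marked individuals mix randomly, R/C ≈ M/N, giving N ≈ M·C/R.
N = (224 × 209) / 54 = 46816 / 54 ≈ 867.0 → 867

N ≈ 867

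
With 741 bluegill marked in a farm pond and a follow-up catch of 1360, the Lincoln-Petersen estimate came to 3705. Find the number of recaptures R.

R = 272

From N = M·C/R: R = M·C / N = 741·1360 / 3705 = 1007760 / 3705 = 272.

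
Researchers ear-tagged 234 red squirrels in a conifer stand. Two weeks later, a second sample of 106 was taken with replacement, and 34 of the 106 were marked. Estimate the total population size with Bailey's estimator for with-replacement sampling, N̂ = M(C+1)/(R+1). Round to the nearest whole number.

N̂ = 234·(106+1)/(34+1) = 234·107/35 = 25038/35 ≈ 715.4 → 715

N ≈ 715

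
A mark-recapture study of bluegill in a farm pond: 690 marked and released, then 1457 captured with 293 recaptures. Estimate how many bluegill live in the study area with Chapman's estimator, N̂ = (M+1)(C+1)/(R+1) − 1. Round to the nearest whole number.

N̂ = (690+1)(1457+1)/(293+1) − 1 = 691·1458/294 − 1
= 1007478/294 − 1 ≈ 3426.8 − 1 ≈ 3425.8 → 3426

N ≈ 3426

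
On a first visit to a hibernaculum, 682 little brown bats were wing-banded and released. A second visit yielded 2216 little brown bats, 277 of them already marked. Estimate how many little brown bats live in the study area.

N = (682 × 2216) / 277 = 1511312 / 277 = 5456

N = 5456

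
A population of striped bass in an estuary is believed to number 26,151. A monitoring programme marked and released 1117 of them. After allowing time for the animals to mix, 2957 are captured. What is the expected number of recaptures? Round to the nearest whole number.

expected recaptures ≈ 126

Expected recaptures E[R] = M·C / N.
E[R] = 1117 × 2957 / 26151 = 3302969 / 26151 ≈ 126.3 → 126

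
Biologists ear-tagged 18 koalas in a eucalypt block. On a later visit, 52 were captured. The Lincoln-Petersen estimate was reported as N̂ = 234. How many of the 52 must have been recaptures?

R = 4

From N = M·C/R: R = M·C / N = 18·52 / 234 = 936 / 234 = 4.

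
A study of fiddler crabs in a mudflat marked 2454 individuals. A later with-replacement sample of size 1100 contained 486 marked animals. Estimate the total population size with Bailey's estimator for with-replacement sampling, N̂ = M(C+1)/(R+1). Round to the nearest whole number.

N ≈ 5548

N̂ = 2454·(1100+1)/(486+1) = 2454·1101/487 = 2701854/487 ≈ 5548.0 → 5548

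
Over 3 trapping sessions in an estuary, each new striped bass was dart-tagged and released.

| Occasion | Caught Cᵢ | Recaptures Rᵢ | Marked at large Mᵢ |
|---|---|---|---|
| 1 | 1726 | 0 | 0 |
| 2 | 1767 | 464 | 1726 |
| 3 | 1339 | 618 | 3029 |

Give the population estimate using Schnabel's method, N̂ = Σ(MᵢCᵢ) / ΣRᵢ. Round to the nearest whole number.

Σ MᵢCᵢ = 0·1726 + 1726·1767 + 3029·1339 = 0 + 3049842 + 4055831 = 7105673
Σ Rᵢ = 0 + 464 + 618 = 1082
N̂ = 7105673 / 1082 ≈ 6567.2 → 6567

N ≈ 6567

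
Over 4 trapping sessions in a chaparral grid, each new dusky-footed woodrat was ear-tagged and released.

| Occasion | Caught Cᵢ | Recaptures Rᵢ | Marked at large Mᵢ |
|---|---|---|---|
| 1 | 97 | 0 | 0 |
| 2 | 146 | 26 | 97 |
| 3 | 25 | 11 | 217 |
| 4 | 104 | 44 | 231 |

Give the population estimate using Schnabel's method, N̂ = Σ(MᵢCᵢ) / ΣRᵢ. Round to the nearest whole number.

N ≈ 538

Σ MᵢCᵢ = 0·97 + 97·146 + 217·25 + 231·104 = 0 + 14162 + 5425 + 24024 = 43611
Σ Rᵢ = 0 + 26 + 11 + 44 = 81
N̂ = 43611 / 81 ≈ 538.4 → 538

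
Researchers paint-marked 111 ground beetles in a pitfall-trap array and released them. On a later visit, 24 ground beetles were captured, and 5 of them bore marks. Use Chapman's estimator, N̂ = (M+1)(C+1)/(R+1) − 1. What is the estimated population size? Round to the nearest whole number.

N ≈ 466

N̂ = (111+1)(24+1)/(5+1) − 1 = 112·25/6 − 1
= 2800/6 − 1 ≈ 466.7 − 1 ≈ 465.7 → 466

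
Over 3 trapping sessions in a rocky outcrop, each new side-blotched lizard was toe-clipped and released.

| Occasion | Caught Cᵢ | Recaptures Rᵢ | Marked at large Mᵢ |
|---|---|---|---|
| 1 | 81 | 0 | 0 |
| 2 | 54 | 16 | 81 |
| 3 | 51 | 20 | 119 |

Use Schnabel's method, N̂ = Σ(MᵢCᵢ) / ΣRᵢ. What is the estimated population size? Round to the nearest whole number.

Σ MᵢCᵢ = 0·81 + 81·54 + 119·51 = 0 + 4374 + 6069 = 10443
Σ Rᵢ = 0 + 16 + 20 = 36
N̂ = 10443 / 36 ≈ 290.1 → 290

N ≈ 290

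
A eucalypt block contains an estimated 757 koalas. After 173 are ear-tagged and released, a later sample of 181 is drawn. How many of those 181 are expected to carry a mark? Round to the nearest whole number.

expected recaptures ≈ 41

The marked fraction of the population is 173/757, so in a sample of 181 expect C·(M/N) marked.
E[R] = 173 × 181 / 757 = 31313 / 757 ≈ 41.4 → 41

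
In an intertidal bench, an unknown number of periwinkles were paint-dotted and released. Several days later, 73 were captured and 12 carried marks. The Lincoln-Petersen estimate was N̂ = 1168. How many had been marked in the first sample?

M = 192

From N = M·C/R: M = N·R / C = 1168·12 / 73 = 14016 / 73 = 192.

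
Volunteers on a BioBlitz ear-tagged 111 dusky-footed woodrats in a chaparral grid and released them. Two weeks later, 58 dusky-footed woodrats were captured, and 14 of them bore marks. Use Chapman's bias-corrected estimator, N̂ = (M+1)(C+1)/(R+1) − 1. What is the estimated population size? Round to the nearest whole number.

N̂ = (111+1)(58+1)/(14+1) − 1 = 112·59/15 − 1
= 6608/15 − 1 ≈ 440.5 − 1 ≈ 439.5 → 440

N ≈ 440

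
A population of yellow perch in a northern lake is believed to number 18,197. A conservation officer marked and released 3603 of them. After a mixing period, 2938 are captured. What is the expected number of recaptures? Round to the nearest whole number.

expected recaptures ≈ 582

Expected recaptures E[R] = M·C / N.
E[R] = 3603 × 2938 / 18197 = 10585614 / 18197 ≈ 581.7 → 582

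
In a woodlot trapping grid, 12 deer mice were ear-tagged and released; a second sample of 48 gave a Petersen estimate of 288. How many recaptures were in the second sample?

From N = M·C/R: R = M·C / N = 12·48 / 288 = 576 / 288 = 2.

R = 2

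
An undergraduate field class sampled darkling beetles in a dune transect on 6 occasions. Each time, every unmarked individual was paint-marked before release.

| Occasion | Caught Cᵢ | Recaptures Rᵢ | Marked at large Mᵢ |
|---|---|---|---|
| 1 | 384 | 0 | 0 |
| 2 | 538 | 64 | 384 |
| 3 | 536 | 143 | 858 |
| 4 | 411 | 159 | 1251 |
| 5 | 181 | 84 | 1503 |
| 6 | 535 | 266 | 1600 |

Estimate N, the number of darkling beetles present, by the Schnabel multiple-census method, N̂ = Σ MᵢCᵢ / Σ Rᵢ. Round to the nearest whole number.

Σ MᵢCᵢ = 0·384 + 384·538 + 858·536 + 1251·411 + 1503·181 + 1600·535 = 0 + 206592 + 459888 + 514161 + 272043 + 856000 = 2308684
Σ Rᵢ = 0 + 64 + 143 + 159 + 84 + 266 = 716
N̂ = 2308684 / 716 ≈ 3224.4 → 3224

N ≈ 3224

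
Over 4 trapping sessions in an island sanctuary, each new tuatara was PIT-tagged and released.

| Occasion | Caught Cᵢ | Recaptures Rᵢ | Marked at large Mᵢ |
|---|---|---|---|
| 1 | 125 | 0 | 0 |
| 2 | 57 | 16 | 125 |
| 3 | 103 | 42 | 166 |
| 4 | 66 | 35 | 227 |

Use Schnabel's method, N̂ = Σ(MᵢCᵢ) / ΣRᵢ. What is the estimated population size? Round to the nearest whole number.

N ≈ 422

Σ MᵢCᵢ = 0·125 + 125·57 + 166·103 + 227·66 = 0 + 7125 + 17098 + 14982 = 39205
Σ Rᵢ = 0 + 16 + 42 + 35 = 93
N̂ = 39205 / 93 ≈ 421.6 → 422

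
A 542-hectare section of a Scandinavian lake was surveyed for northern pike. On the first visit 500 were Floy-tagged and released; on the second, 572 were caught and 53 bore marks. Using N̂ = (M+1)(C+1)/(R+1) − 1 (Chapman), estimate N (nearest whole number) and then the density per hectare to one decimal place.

N̂ = 501·573/54 − 1 = 287073/54 − 1 ≈ 5315.2 → 5315
Density = N̂ / area = 5315 / 542 ≈ 9.81 → 9.8 per hectare

density ≈ 9.8 northern pike per hectare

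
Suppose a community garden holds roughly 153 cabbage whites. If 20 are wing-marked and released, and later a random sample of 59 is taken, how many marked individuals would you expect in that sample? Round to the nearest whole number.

expected recaptures ≈ 8

Expected recaptures E[R] = M·C / N.
E[R] = 20 × 59 / 153 = 1180 / 153 ≈ 7.7 → 8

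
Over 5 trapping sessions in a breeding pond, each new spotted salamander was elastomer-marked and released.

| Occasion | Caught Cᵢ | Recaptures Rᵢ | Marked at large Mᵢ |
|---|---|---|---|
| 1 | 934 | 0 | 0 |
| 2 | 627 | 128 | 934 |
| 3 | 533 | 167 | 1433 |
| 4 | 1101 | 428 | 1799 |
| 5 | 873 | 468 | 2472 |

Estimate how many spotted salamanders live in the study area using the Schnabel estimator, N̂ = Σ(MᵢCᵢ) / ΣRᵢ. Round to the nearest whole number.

N ≈ 4608

Σ MᵢCᵢ = 0·934 + 934·627 + 1433·533 + 1799·1101 + 2472·873 = 0 + 585618 + 763789 + 1980699 + 2158056 = 5488162
Σ Rᵢ = 0 + 128 + 167 + 428 + 468 = 1191
N̂ = 5488162 / 1191 ≈ 4608.0 → 4608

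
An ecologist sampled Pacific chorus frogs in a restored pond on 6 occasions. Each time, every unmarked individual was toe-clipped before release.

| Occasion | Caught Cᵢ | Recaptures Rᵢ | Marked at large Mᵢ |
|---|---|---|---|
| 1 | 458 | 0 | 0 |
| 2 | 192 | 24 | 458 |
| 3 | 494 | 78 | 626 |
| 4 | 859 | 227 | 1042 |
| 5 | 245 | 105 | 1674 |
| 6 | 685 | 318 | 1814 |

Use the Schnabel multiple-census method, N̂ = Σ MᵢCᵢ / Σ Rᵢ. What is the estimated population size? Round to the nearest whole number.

N ≈ 3916

Σ MᵢCᵢ = 0·458 + 458·192 + 626·494 + 1042·859 + 1674·245 + 1814·685 = 0 + 87936 + 309244 + 895078 + 410130 + 1242590 = 2944978
Σ Rᵢ = 0 + 24 + 78 + 227 + 105 + 318 = 752
N̂ = 2944978 / 752 ≈ 3916.2 → 3916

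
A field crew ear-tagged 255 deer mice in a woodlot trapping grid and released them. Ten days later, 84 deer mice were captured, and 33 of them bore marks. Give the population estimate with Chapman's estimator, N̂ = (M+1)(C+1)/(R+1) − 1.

N = 639

N̂ = (255+1)(84+1)/(33+1) − 1 = 256·85/34 − 1
= 21760/34 − 1 = 640 − 1 = 639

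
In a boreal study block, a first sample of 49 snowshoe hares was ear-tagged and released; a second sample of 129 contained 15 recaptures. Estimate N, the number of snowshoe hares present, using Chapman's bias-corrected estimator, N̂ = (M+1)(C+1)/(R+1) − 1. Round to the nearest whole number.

N̂ = (49+1)(129+1)/(15+1) − 1 = 50·130/16 − 1
= 6500/16 − 1 ≈ 406.2 − 1 ≈ 405.2 → 405

N ≈ 405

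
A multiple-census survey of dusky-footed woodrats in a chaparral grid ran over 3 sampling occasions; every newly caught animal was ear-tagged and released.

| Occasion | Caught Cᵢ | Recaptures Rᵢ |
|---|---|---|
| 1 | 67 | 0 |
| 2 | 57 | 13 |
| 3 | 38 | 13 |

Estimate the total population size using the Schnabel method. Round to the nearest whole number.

Marked at large before each occasion: Mᵢ = Σⱼ<ᵢ (Cⱼ − Rⱼ) → M1=0, M2=67, M3=111
Σ MᵢCᵢ = 0·67 + 67·57 + 111·38 = 0 + 3819 + 4218 = 8037
Σ Rᵢ = 0 + 13 + 13 = 26
N̂ = 8037 / 26 ≈ 309.1 → 309

N ≈ 309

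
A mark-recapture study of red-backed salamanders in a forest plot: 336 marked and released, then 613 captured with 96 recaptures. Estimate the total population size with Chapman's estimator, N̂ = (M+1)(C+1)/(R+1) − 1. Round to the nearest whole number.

N̂ = (336+1)(613+1)/(96+1) − 1 = 337·614/97 − 1
= 206918/97 − 1 ≈ 2133.2 − 1 ≈ 2132.2 → 2132

N ≈ 2132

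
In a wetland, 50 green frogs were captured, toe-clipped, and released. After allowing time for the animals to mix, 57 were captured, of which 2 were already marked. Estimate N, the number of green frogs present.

Lincoln-Petersen assumes M/N = R/C, so N = M·C / R.
N = (50 × 57) / 2 = 2850 / 2 = 1425

N = 1425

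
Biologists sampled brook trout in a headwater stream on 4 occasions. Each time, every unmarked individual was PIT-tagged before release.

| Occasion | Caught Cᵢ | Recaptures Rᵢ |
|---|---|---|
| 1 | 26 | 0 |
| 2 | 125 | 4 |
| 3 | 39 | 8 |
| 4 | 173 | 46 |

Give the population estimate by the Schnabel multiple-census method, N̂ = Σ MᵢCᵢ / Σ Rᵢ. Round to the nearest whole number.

N ≈ 686

Marked at large before each occasion: Mᵢ = Σⱼ<ᵢ (Cⱼ − Rⱼ) → M1=0, M2=26, M3=147, M4=178
Σ MᵢCᵢ = 0·26 + 26·125 + 147·39 + 178·173 = 0 + 3250 + 5733 + 30794 = 39777
Σ Rᵢ = 0 + 4 + 8 + 46 = 58
N̂ = 39777 / 58 ≈ 685.8 → 686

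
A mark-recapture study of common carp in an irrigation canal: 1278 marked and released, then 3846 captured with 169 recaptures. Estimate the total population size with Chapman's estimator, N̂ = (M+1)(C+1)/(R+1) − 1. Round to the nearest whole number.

N̂ = (1278+1)(3846+1)/(169+1) − 1 = 1279·3847/170 − 1
= 4920313/170 − 1 ≈ 28943.0 − 1 ≈ 28942.0 → 28942

N ≈ 28,942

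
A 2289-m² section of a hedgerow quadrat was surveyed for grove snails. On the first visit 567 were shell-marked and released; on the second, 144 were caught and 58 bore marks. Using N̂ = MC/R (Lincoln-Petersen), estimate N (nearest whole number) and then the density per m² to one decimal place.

N̂ = 567·144/58 = 81648/58 ≈ 1407.7 → 1408
Density = N̂ / area = 1408 / 2289 ≈ 0.62 → 0.6 per m²

density ≈ 0.6 grove snails per m²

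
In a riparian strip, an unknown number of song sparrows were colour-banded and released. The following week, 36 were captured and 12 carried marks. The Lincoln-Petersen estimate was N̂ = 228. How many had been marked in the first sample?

From N = M·C/R: M = N·R / C = 228·12 / 36 = 2736 / 36 = 76.

M = 76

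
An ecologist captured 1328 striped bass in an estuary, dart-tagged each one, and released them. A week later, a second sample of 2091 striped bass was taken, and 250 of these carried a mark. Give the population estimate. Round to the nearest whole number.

Lincoln-Petersen assumes M/N = R/C, so N = M·C / R.
N = (1328 × 2091) / 250 = 2776848 / 250 ≈ 11107.4 → 11107

N ≈ 11,107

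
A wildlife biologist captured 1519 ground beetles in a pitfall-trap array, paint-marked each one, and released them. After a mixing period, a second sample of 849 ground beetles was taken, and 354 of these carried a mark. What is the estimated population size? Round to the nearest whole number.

The marked fraction in the recapture sample should equal the marked fraction in the population: 354/849 = 1519/N.
N = (1519 × 849) / 354 = 1289631 / 354 ≈ 3643.0 → 3643

N ≈ 3643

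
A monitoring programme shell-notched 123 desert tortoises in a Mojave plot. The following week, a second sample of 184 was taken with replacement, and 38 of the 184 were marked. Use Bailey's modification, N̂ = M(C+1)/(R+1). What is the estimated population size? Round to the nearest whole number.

N̂ = 123·(184+1)/(38+1) = 123·185/39 = 22755/39 ≈ 583.46 → 583

N ≈ 583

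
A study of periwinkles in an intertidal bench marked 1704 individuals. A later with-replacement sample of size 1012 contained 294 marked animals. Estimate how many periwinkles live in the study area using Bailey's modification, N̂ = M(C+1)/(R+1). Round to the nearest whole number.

N ≈ 5851

N̂ = 1704·(1012+1)/(294+1) = 1704·1013/295 = 1726152/295 ≈ 5851.4 → 5851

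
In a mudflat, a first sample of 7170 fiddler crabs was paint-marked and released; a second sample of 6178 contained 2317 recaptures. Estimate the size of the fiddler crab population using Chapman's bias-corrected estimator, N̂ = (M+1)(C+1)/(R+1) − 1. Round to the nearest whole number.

N ≈ 19,114

N̂ = (7170+1)(6178+1)/(2317+1) − 1 = 7171·6179/2318 − 1
= 44309609/2318 − 1 ≈ 19115.4 − 1 ≈ 19114.4 → 19114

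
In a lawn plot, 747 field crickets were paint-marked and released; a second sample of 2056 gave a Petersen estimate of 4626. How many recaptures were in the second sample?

From N = M·C/R: R = M·C / N = 747·2056 / 4626 = 1535832 / 4626 = 332.

R = 332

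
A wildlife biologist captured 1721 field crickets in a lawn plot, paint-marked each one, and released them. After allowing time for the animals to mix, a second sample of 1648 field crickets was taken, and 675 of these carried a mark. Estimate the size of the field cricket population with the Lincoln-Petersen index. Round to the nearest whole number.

N ≈ 4202

The marked fraction in the recapture sample should equal the marked fraction in the population: 675/1648 = 1721/N.
N = (1721 × 1648) / 675 = 2836208 / 675 ≈ 4201.8 → 4202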